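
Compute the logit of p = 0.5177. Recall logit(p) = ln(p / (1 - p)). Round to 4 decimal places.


1 - p = 0.4823.
p/(1-p) = 1.0734.
logit = ln(1.0734) = 0.0708.

0.0708


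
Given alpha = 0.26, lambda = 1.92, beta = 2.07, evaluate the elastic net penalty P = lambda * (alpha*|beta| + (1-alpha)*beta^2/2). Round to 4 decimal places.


alpha * |beta| = 0.26 * 2.07 = 0.5382.
(1-alpha) * beta^2/2 = 0.74 * 4.2849/2 = 1.5854.
Total = 1.92 * (0.5382 + 1.5854) = 4.0773.

4.0773


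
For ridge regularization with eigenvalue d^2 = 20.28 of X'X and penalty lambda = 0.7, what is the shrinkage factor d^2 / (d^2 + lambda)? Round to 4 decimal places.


Compute the denominator: 20.28 + 0.7 = 20.9800.
Shrinkage factor = 20.28 / 20.9800 = 0.9666.

0.9666


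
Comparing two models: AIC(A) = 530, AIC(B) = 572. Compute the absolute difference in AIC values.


Compute |530 - 572| = 42.
Model A has the smaller AIC.

42


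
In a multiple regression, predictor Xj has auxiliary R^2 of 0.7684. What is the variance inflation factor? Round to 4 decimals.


VIF = 1 / (1 - 0.7684).
= 1 / 0.2316 = 4.3178.

4.3178


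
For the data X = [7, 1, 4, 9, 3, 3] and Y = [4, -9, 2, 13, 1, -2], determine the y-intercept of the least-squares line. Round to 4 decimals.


Compute b1 = 2.3103 from the OLS formula.
With xbar = 4.5000 and ybar = 1.5000, the intercept is:
b0 = 1.5000 - 2.3103 * 4.5000 = -8.8966.

-8.8966


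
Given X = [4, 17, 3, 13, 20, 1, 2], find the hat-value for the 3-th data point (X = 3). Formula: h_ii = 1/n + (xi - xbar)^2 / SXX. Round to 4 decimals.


n = 7, xbar = 8.5714.
SXX = sum((xi - xbar)^2) = 373.7143.
h = 1/7 + (3 - 8.5714)^2 / 373.7143 = 0.2259.

0.2259


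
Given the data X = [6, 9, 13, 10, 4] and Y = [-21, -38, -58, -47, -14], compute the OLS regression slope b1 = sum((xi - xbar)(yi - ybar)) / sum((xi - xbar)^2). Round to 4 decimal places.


The sample means are xbar = 8.4000 and ybar = -35.6000.
Compute S_xx = 49.2000 and S_xy = -252.8000.
Slope b1 = S_xy / S_xx = -252.8000 / 49.2000 = -5.1382.

-5.1382


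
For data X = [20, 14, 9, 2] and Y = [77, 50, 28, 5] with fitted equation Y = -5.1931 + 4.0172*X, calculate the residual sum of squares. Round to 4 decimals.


Compute predicted values, then residuals = yi - yhat_i.
Residuals: [1.8491, -1.0477, -2.9617, 2.1587].
SSres = sum(residual^2) = 17.9485.

17.9485


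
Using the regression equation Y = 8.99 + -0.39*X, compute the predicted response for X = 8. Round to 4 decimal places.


Plug X = 8 into Y = 8.99 + -0.39*X:
Y = 8.99 + -3.1200 = 5.8700.

5.8700


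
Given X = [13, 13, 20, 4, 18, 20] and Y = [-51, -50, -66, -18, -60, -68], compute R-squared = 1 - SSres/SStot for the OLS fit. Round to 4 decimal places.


The fitted line is Y = -8.7669 + -2.9591*X.
SSres = 36.5196, SStot = 1676.8333.
R^2 = 1 - SSres/SStot = 0.9782.

0.9782


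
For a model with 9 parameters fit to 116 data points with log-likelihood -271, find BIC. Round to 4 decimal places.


k * ln(n) = 9 * ln(116) = 9 * 4.753590 = 42.782310.
-2 * loglik = -2 * (-271) = 542.
BIC = 42.782310 + 542 = 584.782310, which rounds to 584.7823.

584.7823


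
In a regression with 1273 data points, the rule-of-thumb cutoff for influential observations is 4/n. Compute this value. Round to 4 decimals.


Using the rule of thumb:
Threshold = 4 / 1273 = 0.0031.

0.0031


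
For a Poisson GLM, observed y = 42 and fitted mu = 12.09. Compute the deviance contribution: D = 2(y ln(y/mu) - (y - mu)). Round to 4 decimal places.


y/mu = 42/12.09 = 3.473945 (approx.), and ln(42/12.09) = 1.245291.
y * ln(y/mu) = 42 * 1.245291 = 52.302222.
y - mu = 29.91.
D = 2 * (52.302222 - 29.91) = 44.784444, which rounds to 44.7844.

44.7844


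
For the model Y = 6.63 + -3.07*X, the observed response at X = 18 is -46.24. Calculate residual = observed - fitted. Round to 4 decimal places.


Compute yhat = 6.63 + (-3.07)(18) = -48.6300.
Residual = actual - predicted = -46.24 - -48.6300 = 2.3900.

2.3900


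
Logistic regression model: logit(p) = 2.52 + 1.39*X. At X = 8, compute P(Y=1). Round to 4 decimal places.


z = 2.52 + 1.39 * 8 = 13.6400.
Sigmoid: P = 1 / (1 + exp(-13.6400)) = 1.0000.

1.0000


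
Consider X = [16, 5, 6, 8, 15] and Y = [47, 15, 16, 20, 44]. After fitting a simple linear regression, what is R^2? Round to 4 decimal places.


The fitted line is Y = -2.0717 + 3.0472*X.
SSres = 8.9642, SStot = 993.2000.
R^2 = 1 - SSres/SStot = 0.9910.

0.9910


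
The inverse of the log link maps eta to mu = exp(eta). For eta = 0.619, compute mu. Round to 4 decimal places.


Apply the inverse link:
mu = e^0.619 = 1.8571.

1.8571


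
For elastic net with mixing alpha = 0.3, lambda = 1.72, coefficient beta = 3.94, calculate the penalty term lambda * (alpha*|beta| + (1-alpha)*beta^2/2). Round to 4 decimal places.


L1 component = 0.3 * |3.94| = 1.1820.
L2 component = 0.7 * 3.94^2 / 2 = 5.4333.
Penalty = 1.72 * (1.1820 + 5.4333) = 1.72 * 6.6153 = 11.3782.

11.3782


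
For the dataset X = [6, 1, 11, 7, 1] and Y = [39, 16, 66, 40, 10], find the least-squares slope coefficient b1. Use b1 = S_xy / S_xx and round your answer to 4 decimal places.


First compute the means: xbar = 5.2000, ybar = 34.2000.
Then S_xx = sum((xi - xbar)^2) = 72.8000.
S_xy = sum((xi - xbar)(yi - ybar)) = 376.8000.
b1 = S_xy / S_xx = 376.8000 / 72.8000 = 5.1758.

5.1758


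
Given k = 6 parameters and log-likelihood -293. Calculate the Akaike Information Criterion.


Compute:
2k = 2*6 = 12.
-2*loglik = -2*(-293) = 586.
AIC = 12 + 586 = 598.

598


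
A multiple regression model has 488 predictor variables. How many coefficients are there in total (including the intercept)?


Including the intercept, the model has 488 predictor coefficients + 1 intercept.
Total = 489.

489


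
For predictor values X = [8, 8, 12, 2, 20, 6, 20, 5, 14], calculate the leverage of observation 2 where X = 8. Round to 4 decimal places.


Mean of X: xbar = 10.5556.
SXX = 330.2222.
For X = 8: h = 1/9 + (8 - 10.5556)^2/330.2222 = 0.1309.

0.1309


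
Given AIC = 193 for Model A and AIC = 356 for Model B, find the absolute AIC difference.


|AIC_A - AIC_B| = |193 - 356| = 163.
Model A is preferred (lower AIC).

163


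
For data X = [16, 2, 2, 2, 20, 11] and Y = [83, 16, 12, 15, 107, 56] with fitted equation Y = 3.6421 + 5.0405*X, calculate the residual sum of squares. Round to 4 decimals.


For each point, residual = actual - predicted.
Residuals: [-1.2901, 2.2769, -1.7231, 1.2769, 2.5479, -3.0876].
Sum of squared residuals = 27.4732.

27.4732


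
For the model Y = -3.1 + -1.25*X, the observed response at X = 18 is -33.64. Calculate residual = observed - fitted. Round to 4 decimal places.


Compute yhat = -3.1 + (-1.25)(18) = -25.6000.
Residual = actual - predicted = -33.64 - -25.6000 = -8.0400.

-8.0400


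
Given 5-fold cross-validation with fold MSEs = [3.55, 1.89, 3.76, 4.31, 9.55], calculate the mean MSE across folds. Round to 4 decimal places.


Add all fold MSEs: 23.0600.
Divide by k = 5: 23.0600/5 = 4.6120.

4.6120


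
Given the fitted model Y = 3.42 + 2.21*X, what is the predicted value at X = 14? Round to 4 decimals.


Substitute X = 14 into the equation:
Y = 3.42 + 2.21 * 14 = 3.42 + 30.9400 = 34.3600.

34.3600


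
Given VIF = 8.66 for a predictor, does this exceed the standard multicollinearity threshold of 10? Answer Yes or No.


Compare VIF = 8.66 to the threshold of 10.
8.66 < 10, so the answer is No.

No


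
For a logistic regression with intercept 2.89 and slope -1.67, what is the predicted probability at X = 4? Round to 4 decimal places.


Linear predictor: z = 2.89 + -1.67 * 4 = -3.7900.
P = 1/(1 + exp(3.7900)) = 1/(1 + 44.2564) = 0.0221.

0.0221


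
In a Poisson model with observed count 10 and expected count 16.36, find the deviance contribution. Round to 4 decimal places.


Compute y*ln(y/mu) = 10*ln(10/16.36) = 10*-0.492254 = -4.922540.
y - mu = -6.36.
D = 2*(-4.922540 - (-6.36)) = 2.874920, which rounds to 2.8749.

2.8749


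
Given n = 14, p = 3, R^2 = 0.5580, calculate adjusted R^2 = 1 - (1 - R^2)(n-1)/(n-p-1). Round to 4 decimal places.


Adjusted R^2 = 1 - (1 - R^2) * (n-1)/(n-p-1).
(1 - R^2) = 0.4420.
(n-1)/(n-p-1) = 13/10.
(1 - R^2) * (n-1) = 0.4420 * 13 = 5.7460.
Divide by (n-p-1): 5.7460 / 10 = 0.5746.
Adj R^2 = 1 - 0.5746 = 0.4254.

0.4254


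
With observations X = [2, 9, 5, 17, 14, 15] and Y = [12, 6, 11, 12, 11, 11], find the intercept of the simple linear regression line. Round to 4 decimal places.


Compute b1 = 0.0279 from the OLS formula.
With xbar = 10.3333 and ybar = 10.5000, the intercept is:
b0 = 10.5000 - 0.0279 * 10.3333 = 10.2119.

10.2119


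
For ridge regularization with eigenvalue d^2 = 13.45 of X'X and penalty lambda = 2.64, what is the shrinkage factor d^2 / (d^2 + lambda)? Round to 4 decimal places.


Compute the denominator: 13.45 + 2.64 = 16.0900.
Shrinkage factor = 13.45 / 16.0900 = 0.8359.

0.8359


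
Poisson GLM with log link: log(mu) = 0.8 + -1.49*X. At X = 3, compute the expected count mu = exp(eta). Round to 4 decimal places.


eta = 0.8 + -1.49 * 3 = -3.6700.
mu = exp(-3.6700) = 0.0255.

0.0255


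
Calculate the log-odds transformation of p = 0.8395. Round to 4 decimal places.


The odds are p/(1-p) = 0.8395 / 0.1605 = 5.2305.
logit(p) = ln(5.2305) = 1.6545.

1.6545


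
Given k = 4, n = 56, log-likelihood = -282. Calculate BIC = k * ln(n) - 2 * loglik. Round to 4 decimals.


k * ln(n) = 4 * ln(56) = 4 * 4.025352 = 16.101408.
-2 * loglik = -2 * (-282) = 564.
BIC = 16.101408 + 564 = 580.101408, which rounds to 580.1014.

580.1014


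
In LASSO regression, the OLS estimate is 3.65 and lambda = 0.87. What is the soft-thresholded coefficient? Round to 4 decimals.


|beta_OLS| = 3.65.
lambda = 0.87.
Since |beta| > lambda, coefficient = sign(beta)*(|beta| - lambda) = 2.7800.
Result = 2.7800.

2.7800


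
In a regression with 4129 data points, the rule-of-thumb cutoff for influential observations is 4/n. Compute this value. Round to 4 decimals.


The threshold is 4/n.
4/4129 = 0.0010.

0.0010


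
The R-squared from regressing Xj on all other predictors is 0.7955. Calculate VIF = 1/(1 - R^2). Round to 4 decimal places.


Using VIF = 1/(1 - R^2_j):
1 - 0.7955 = 0.2045.
VIF = 4.8900.

4.8900


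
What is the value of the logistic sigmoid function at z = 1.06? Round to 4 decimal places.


exp(-1.0600) = 0.3465.
1 + exp(-z) = 1.3465.
sigmoid = 1/1.3465 = 0.7427.

0.7427


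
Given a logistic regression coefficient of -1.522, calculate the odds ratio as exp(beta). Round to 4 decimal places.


The odds ratio is computed as:
OR = e^(-1.522) = 0.2183.

0.2183


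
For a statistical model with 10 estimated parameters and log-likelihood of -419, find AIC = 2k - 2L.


Compute:
2k = 2*10 = 20.
-2*loglik = -2*(-419) = 838.
AIC = 20 + 838 = 858.

858


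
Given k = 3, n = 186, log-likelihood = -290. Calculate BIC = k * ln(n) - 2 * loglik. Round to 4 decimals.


ln(186) = 5.225747.
k * ln(n) = 3 * 5.225747 = 15.677241.
-2L = 580.
BIC = 15.677241 + 580 = 595.677241, which rounds to 595.6772.

595.6772


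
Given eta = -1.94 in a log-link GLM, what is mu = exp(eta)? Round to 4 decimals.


The inverse log link gives:
mu = exp(-1.94) = 0.1437.

0.1437


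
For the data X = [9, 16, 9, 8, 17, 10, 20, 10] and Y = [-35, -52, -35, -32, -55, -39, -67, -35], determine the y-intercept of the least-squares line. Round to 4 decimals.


The slope is b1 = -2.7541.
Sample means are xbar = 12.3750 and ybar = -43.7500.
Intercept: b0 = -43.7500 - (-2.7541)(12.3750) = -9.6684.

-9.6684


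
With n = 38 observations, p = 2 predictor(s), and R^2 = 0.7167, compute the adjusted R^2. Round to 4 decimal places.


Using the formula:
(1 - 0.7167) = 0.2833.
Multiply by 37/35: 0.2833 * 37 = 10.4821, then 10.4821 / 35 = 0.2995.
Adj R^2 = 1 - 0.2995 = 0.7005.

0.7005


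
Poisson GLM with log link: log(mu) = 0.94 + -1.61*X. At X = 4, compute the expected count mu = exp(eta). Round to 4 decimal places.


Compute eta = 0.94 + -1.61 * 4 = -5.5000.
Apply inverse link: mu = e^-5.5000 = 0.0041.

0.0041


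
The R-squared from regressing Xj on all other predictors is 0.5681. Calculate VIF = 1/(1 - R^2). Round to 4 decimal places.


VIF = 1 / (1 - 0.5681).
= 1 / 0.4319 = 2.3154.

2.3154


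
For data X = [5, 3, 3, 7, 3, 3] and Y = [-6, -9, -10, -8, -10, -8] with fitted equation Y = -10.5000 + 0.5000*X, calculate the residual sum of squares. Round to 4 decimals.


For each point, residual = actual - predicted.
Residuals: [2.0000, 0.0000, -1.0000, -1.0000, -1.0000, 1.0000].
Sum of squared residuals = 8.0000.

8.0000


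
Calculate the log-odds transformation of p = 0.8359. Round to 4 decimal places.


1 - p = 0.1641.
p/(1-p) = 5.0938.
logit = ln(5.0938) = 1.6280.

1.6280


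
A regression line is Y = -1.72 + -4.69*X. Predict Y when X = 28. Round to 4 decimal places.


Substitute X = 28 into the equation:
Y = -1.72 + -4.69 * 28 = -1.72 + -131.3200 = -133.0400.

-133.0400


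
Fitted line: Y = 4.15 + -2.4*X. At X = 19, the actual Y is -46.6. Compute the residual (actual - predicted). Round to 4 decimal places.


Fitted value at X = 19 is yhat = 4.15 + -2.4*19 = -41.4500.
Residual = -46.6 - -41.4500 = -5.1500.

-5.1500


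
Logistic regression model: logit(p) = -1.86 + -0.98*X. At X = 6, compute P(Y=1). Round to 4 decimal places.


Linear predictor: z = -1.86 + -0.98 * 6 = -7.7400.
P = 1/(1 + exp(7.7400)) = 1/(1 + 2298.4724) = 0.0004.

0.0004


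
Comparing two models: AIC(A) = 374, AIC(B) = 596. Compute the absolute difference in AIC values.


Absolute difference = |374 - 596| = 222.
The model with lower AIC (A) is preferred.

222


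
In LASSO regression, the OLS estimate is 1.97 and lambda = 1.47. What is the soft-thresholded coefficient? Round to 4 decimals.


|beta_OLS| = 1.97.
lambda = 1.47.
Since |beta| > lambda, coefficient = sign(beta)*(|beta| - lambda) = 0.5000.
Result = 0.5000.

0.5000


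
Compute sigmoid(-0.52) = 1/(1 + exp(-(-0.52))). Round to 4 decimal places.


Compute exp(0.5200) = 1.6820.
Sigmoid = 1 / (1 + 1.6820) = 1 / 2.6820 = 0.3729.

0.3729


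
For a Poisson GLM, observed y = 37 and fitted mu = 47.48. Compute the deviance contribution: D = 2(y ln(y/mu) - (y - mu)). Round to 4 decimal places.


y/mu = 37/47.48 = 0.779275 (approx.), and ln(37/47.48) = -0.249391.
y * ln(y/mu) = 37 * -0.249391 = -9.227467.
y - mu = -10.48.
D = 2 * (-9.227467 - -10.48) = 2.505066, which rounds to 2.5051.

2.5051


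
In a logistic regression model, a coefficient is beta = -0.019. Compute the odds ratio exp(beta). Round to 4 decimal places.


Odds ratio = exp(beta) = exp(-0.019).
= 0.9812.

0.9812


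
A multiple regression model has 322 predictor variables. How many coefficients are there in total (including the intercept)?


Including the intercept, the model has 322 predictor coefficients + 1 intercept.
Total = 323.

323


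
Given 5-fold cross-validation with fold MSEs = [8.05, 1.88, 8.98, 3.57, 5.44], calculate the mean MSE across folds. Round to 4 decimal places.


Add all fold MSEs: 27.9200.
Divide by k = 5: 27.9200/5 = 5.5840.

5.5840


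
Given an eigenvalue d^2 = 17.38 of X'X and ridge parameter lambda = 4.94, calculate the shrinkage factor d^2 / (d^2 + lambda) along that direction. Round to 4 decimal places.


Compute the denominator: 17.38 + 4.94 = 22.3200.
Shrinkage factor = 17.38 / 22.3200 = 0.7787.

0.7787


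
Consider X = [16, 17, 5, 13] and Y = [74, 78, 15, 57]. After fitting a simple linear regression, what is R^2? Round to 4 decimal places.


After computing the OLS fit (b0=-11.5211, b1=5.2958):
SSres = 0.9859, SStot = 2490.0000.
R^2 = 1 - 0.9859/2490.0000 = 0.9996.

0.9996


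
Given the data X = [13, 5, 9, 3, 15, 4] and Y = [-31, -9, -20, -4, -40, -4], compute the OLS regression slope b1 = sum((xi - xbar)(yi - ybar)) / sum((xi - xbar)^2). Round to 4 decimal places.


Calculate xbar = 8.1667, ybar = -18.0000.
S_xx = 124.8333, S_xy = -374.0000.
Using b1 = S_xy / S_xx = -374.0000 / 124.8333, we get b1 = -2.9960.

-2.9960


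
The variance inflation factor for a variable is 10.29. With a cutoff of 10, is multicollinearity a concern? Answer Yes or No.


The threshold is 10.
VIF = 10.29 is >= 10.
Multicollinearity indication: Yes.

Yes


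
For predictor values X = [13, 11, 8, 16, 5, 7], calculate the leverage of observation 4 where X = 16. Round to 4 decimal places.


Compute xbar = 10.0000 with n = 6 observations.
SXX = 84.0000.
Leverage = 1/6 + (16 - 10.0000)^2/84.0000 = 0.5952.

0.5952


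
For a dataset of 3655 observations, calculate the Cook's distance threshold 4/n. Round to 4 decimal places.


The threshold is 4/n.
4/3655 = 0.0011.

0.0011


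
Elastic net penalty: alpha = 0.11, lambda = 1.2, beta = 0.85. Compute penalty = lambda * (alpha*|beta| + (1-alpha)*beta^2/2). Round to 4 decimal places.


alpha * |beta| = 0.11 * 0.85 = 0.0935.
(1-alpha) * beta^2/2 = 0.89 * 0.7225/2 = 0.3215.
Total = 1.2 * (0.0935 + 0.3215) = 0.4980.

0.4980


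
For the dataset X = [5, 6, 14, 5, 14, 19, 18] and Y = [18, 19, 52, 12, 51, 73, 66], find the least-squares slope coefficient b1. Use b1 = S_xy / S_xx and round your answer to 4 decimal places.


First compute the means: xbar = 11.5714, ybar = 41.5714.
Then S_xx = sum((xi - xbar)^2) = 225.7143.
S_xy = sum((xi - xbar)(yi - ybar)) = 913.7143.
b1 = S_xy / S_xx = 913.7143 / 225.7143 = 4.0481.

4.0481


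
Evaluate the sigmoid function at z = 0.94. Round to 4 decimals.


exp(-0.9400) = 0.3906.
1 + exp(-z) = 1.3906.
sigmoid = 1/1.3906 = 0.7191.

0.7191


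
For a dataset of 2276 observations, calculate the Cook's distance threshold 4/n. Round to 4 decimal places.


The threshold is 4/n.
4/2276 = 0.0018.

0.0018


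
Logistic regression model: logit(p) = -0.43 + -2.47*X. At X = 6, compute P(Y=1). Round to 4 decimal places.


Linear predictor: z = -0.43 + -2.47 * 6 = -15.2500.
P = 1/(1 + exp(15.2500)) = 1/(1 + 4197501.3938) = 0.0000.

0.0000


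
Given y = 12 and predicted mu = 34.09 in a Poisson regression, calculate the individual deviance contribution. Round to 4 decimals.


y/mu = 12/34.09 = 0.352009 (approx.), and ln(12/34.09) = -1.044097.
y * ln(y/mu) = 12 * -1.044097 = -12.529164.
y - mu = -22.09.
D = 2 * (-12.529164 - -22.09) = 19.121672, which rounds to 19.1217.

19.1217


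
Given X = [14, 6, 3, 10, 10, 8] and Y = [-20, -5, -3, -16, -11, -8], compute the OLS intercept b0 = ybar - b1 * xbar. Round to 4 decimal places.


First find the slope: b1 = -1.6434.
Means: xbar = 8.5000, ybar = -10.5000.
b0 = ybar - b1 * xbar = -10.5000 - -1.6434 * 8.5000 = 3.4685.

3.4685


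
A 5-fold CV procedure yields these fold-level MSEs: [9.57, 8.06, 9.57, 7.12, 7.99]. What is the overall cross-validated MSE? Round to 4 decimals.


Add all fold MSEs: 42.3100.
Divide by k = 5: 42.3100/5 = 8.4620.

8.4620


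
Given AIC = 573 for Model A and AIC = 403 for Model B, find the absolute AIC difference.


Compute |573 - 403| = 170.
Model B has the smaller AIC.

170


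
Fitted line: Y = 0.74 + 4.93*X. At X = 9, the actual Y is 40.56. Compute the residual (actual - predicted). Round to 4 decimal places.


Fitted value at X = 9 is yhat = 0.74 + 4.93*9 = 45.1100.
Residual = 40.56 - 45.1100 = -4.5500.

-4.5500


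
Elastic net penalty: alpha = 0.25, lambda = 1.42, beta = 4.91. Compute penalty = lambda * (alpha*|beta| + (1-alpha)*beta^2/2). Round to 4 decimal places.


Compute:
L1 = 0.25 * 4.91 = 1.2275.
L2 = 0.75 * 4.91^2 / 2 = 9.0405.
Penalty = 1.42 * (1.2275 + 9.0405) = 14.5806.

14.5806


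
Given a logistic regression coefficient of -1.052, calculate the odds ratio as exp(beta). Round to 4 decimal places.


Odds ratio = exp(beta) = exp(-1.052).
= 0.3492.

0.3492


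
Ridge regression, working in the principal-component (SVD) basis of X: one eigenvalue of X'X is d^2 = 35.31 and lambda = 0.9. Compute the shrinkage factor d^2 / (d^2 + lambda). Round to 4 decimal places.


Denominator = d^2 + lambda = 35.31 + 0.9 = 36.2100.
Shrinkage = 35.31 / 36.2100 = 0.9751.

0.9751


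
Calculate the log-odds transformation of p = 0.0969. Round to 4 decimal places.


The odds are p/(1-p) = 0.0969 / 0.9031 = 0.1073.
logit(p) = ln(0.1073) = -2.2322.

-2.2322


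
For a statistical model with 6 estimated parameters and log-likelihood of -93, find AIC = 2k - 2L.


AIC = 2k - 2*loglik = 2(6) - 2(-93).
= 12 + 186 = 198.

198


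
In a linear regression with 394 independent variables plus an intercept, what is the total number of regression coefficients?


Each predictor gets one coefficient, plus one intercept.
Total parameters = 394 + 1 = 395.

395


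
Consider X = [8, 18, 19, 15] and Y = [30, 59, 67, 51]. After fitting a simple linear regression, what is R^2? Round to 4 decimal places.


Fit the OLS line: b0 = 4.1149, b1 = 3.1757.
SSres = 12.4662.
SStot = 758.7500.
R^2 = 1 - 12.4662/758.7500 = 0.9836.

0.9836


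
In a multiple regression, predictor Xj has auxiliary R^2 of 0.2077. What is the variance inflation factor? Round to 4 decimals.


VIF = 1 / (1 - 0.2077).
= 1 / 0.7923 = 1.2621.

1.2621


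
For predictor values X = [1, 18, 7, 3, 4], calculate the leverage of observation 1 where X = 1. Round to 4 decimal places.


Mean of X: xbar = 6.6000.
SXX = 181.2000.
For X = 1: h = 1/5 + (1 - 6.6000)^2/181.2000 = 0.3731.

0.3731


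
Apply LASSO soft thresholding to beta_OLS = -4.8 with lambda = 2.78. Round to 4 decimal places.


Check: |-4.8| = 4.8 vs lambda = 2.78.
Since |beta| > lambda, coefficient = sign(beta)*(|beta| - lambda) = -2.0200.
Soft-thresholded coefficient = -2.0200.

-2.0200


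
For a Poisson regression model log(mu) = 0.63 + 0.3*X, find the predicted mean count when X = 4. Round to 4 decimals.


Compute eta = 0.63 + 0.3 * 4 = 1.8300.
Apply inverse link: mu = e^1.8300 = 6.2339.

6.2339


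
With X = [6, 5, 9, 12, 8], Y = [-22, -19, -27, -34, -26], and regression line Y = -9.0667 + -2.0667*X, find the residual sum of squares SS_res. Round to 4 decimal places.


Predicted values from Y = -9.0667 + -2.0667*X.
Residuals: [-0.5331, 0.4002, 0.6670, -0.1329, -0.3997].
SSres = 1.0667.

1.0667


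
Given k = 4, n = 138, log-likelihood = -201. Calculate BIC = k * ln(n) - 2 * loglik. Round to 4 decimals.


ln(138) = 4.927254.
k * ln(n) = 4 * 4.927254 = 19.709016.
-2L = 402.
BIC = 19.709016 + 402 = 421.709016, which rounds to 421.7090.

421.7090


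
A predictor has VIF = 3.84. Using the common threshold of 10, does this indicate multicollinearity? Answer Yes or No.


Compare VIF = 3.84 to the threshold of 10.
3.84 < 10, so the answer is No.

No


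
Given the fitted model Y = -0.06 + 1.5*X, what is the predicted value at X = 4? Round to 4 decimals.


Plug X = 4 into Y = -0.06 + 1.5*X:
Y = -0.06 + 6.0000 = 5.9400.

5.9400


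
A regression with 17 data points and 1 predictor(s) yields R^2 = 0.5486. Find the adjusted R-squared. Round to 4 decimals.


Using the formula:
(1 - 0.5486) = 0.4514.
Multiply by 16/15: 0.4514 * 16 = 7.2224, then 7.2224 / 15 = 0.4815.
Adj R^2 = 1 - 0.4815 = 0.5185.

0.5185


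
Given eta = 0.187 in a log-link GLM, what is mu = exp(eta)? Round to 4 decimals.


The inverse log link gives:
mu = exp(0.187) = 1.2056.

1.2056


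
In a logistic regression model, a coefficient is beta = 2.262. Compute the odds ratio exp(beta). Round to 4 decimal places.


The odds ratio is computed as:
OR = e^(2.262) = 9.6023.

9.6023


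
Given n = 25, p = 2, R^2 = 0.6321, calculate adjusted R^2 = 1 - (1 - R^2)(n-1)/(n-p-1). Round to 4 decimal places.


Adjusted R^2 = 1 - (1 - R^2) * (n-1)/(n-p-1).
(1 - R^2) = 0.3679.
(n-1)/(n-p-1) = 24/22.
(1 - R^2) * (n-1) = 0.3679 * 24 = 8.8296.
Divide by (n-p-1): 8.8296 / 22 = 0.4013.
Adj R^2 = 1 - 0.4013 = 0.5987.

0.5987


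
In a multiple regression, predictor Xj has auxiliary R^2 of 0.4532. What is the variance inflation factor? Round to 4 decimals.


VIF = 1 / (1 - 0.4532).
= 1 / 0.5468 = 1.8288.

1.8288


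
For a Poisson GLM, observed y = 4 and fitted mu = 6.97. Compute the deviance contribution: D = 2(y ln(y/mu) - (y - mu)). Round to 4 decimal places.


Compute y*ln(y/mu) = 4*ln(4/6.97) = 4*-0.555321 = -2.221284.
y - mu = -2.97.
D = 2*(-2.221284 - (-2.97)) = 1.497432, which rounds to 1.4974.

1.4974


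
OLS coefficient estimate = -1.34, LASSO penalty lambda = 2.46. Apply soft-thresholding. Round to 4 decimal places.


Check: |-1.34| = 1.34 vs lambda = 2.46.
Since |beta| <= lambda, the coefficient is set to 0.
Soft-thresholded coefficient = 0.0000.

0.0000


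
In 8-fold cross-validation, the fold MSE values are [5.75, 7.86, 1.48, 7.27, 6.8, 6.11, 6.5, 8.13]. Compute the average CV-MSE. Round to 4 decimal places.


Sum of fold MSEs = 49.9000.
Average = 49.9000 / 8 = 6.2375.

6.2375


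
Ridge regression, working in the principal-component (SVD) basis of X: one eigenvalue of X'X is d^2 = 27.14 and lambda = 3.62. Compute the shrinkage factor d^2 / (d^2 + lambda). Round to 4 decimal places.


Compute the denominator: 27.14 + 3.62 = 30.7600.
Shrinkage factor = 27.14 / 30.7600 = 0.8823.

0.8823


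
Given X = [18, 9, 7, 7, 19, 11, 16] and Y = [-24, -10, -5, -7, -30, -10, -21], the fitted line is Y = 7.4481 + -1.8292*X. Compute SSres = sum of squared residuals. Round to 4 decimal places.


Predicted values from Y = 7.4481 + -1.8292*X.
Residuals: [1.4775, -0.9853, 0.3563, -1.6437, -2.6933, 2.6731, 0.8191].
SSres = 21.0528.

21.0528


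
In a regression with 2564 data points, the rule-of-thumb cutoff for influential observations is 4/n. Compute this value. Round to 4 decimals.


The threshold is 4/n.
4/2564 = 0.0016.

0.0016


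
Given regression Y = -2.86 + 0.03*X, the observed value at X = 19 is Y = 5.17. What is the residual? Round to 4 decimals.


Predicted = -2.86 + 0.03 * 19 = -2.2900.
Residual = 5.17 - -2.2900 = 7.4600.

7.4600


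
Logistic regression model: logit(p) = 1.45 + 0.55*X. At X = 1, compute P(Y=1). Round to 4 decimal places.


Compute z = 1.45 + (0.55)(1) = 2.0000.
exp(-z) = 0.1353.
P = 1/(1 + 0.1353) = 0.8808.

0.8808


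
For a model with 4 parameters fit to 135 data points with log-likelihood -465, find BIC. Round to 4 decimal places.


ln(135) = 4.905275.
k * ln(n) = 4 * 4.905275 = 19.621100.
-2L = 930.
BIC = 19.621100 + 930 = 949.621100, which rounds to 949.6211.

949.6211


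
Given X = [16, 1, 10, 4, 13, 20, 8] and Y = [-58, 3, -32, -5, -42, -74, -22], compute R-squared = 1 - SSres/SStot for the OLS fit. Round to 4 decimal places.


Fit the OLS line: b0 = 9.8192, b1 = -4.1491.
SSres = 19.5291.
SStot = 4588.8571.
R^2 = 1 - 19.5291/4588.8571 = 0.9957.

0.9957


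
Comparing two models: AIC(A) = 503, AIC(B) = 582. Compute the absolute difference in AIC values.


Compute |503 - 582| = 79.
Model A has the smaller AIC.

79


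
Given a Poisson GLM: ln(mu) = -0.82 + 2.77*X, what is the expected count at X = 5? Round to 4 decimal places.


eta = -0.82 + 2.77 * 5 = 13.0300.
mu = exp(13.0300) = 455886.8857.

455886.8857


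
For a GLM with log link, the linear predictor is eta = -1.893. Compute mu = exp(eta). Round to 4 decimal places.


Apply the inverse link:
mu = e^-1.893 = 0.1506.

0.1506


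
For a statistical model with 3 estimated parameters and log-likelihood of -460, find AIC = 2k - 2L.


Compute:
2k = 2*3 = 6.
-2*loglik = -2*(-460) = 920.
AIC = 6 + 920 = 926.

926


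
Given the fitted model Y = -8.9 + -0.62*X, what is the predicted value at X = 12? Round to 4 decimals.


Plug X = 12 into Y = -8.9 + -0.62*X:
Y = -8.9 + -7.4400 = -16.3400.

-16.3400


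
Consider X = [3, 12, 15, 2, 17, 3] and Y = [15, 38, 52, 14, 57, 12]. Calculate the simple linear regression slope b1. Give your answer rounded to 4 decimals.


First compute the means: xbar = 8.6667, ybar = 31.3333.
Then S_xx = sum((xi - xbar)^2) = 229.3333.
S_xy = sum((xi - xbar)(yi - ybar)) = 684.6667.
b1 = S_xy / S_xx = 684.6667 / 229.3333 = 2.9855.

2.9855


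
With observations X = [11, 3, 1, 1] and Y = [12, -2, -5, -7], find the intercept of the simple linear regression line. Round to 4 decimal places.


The slope is b1 = 1.7941.
Sample means are xbar = 4.0000 and ybar = -0.5000.
Intercept: b0 = -0.5000 - (1.7941)(4.0000) = -7.6765.

-7.6765


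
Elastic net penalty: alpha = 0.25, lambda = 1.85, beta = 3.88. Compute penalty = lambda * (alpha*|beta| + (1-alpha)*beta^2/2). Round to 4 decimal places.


Compute:
L1 = 0.25 * 3.88 = 0.9700.
L2 = 0.75 * 3.88^2 / 2 = 5.6454.
Penalty = 1.85 * (0.9700 + 5.6454) = 12.2385.

12.2385


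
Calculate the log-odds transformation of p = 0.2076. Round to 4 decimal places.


Compute the odds: 0.2076/0.7924 = 0.2620.
Take the natural log: ln(0.2620) = -1.3395.

-1.3395


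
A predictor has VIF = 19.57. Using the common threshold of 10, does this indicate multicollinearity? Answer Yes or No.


Check: VIF = 19.57 vs threshold = 10.
Since 19.57 >= 10, the answer is Yes.

Yes


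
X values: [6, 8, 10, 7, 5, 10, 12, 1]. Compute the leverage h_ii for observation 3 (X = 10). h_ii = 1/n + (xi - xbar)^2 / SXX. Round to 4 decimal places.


Compute xbar = 7.3750 with n = 8 observations.
SXX = 83.8750.
Leverage = 1/8 + (10 - 7.3750)^2/83.8750 = 0.2072.

0.2072


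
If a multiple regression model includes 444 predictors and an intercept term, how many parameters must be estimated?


Total coefficients = number of predictors + 1 (for the intercept).
= 444 + 1 = 445.

445


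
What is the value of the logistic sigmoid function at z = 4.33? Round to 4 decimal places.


exp(-4.3300) = 0.0132.
1 + exp(-z) = 1.0132.
sigmoid = 1/1.0132 = 0.9870.

0.9870


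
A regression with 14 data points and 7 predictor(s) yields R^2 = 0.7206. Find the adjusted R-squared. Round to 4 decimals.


Plug in: Adj R^2 = 1 - (1 - 0.7206) * 13/6.
= 1 - 0.2794 * 13/6
= 1 - 3.6322 / 6
= 1 - 0.6054 = 0.3946.

0.3946


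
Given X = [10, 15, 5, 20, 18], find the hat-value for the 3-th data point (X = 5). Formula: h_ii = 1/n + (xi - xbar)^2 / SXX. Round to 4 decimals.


n = 5, xbar = 13.6000.
SXX = sum((xi - xbar)^2) = 149.2000.
h = 1/5 + (5 - 13.6000)^2 / 149.2000 = 0.6957.

0.6957


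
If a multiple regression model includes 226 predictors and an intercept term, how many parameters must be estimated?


Total coefficients = number of predictors + 1 (for the intercept).
= 226 + 1 = 227.

227


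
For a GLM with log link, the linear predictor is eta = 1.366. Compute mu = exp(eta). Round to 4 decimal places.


Apply the inverse link:
mu = e^1.366 = 3.9196.

3.9196


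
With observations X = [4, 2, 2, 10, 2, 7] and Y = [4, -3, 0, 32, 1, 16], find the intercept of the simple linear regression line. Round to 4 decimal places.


The slope is b1 = 3.9459.
Sample means are xbar = 4.5000 and ybar = 8.3333.
Intercept: b0 = 8.3333 - (3.9459)(4.5000) = -9.4234.

-9.4234


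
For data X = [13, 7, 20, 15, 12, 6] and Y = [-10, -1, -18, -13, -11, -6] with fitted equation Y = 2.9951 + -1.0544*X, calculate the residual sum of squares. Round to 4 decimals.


For each point, residual = actual - predicted.
Residuals: [0.7121, 3.3857, 0.0929, -0.1791, -1.3423, -2.6687].
Sum of squared residuals = 20.9345.

20.9345


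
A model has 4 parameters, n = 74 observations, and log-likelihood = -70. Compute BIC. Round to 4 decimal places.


ln(74) = 4.304065.
k * ln(n) = 4 * 4.304065 = 17.216260.
-2L = 140.
BIC = 17.216260 + 140 = 157.216260, which rounds to 157.2163.

157.2163


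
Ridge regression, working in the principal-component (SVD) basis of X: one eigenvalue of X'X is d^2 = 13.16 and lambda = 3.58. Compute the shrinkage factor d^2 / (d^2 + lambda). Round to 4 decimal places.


Denominator = d^2 + lambda = 13.16 + 3.58 = 16.7400.
Shrinkage = 13.16 / 16.7400 = 0.7861.

0.7861


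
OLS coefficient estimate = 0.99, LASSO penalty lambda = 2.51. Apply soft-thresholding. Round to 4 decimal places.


Check: |0.99| = 0.99 vs lambda = 2.51.
Since |beta| <= lambda, the coefficient is set to 0.
Soft-thresholded coefficient = 0.0000.

0.0000


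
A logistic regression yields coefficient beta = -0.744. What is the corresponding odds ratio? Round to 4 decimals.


Odds ratio = exp(beta) = exp(-0.744).
= 0.4752.

0.4752


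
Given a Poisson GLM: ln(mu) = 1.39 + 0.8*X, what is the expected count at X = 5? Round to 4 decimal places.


Linear predictor: eta = 1.39 + (0.8)(5) = 5.3900.
Expected count: mu = exp(5.3900) = 219.2034.

219.2034


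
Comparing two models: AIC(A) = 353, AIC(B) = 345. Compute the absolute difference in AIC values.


Absolute difference = |353 - 345| = 8.
The model with lower AIC (B) is preferred.

8


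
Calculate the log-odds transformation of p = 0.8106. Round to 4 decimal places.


The odds are p/(1-p) = 0.8106 / 0.1894 = 4.2798.
logit(p) = ln(4.2798) = 1.4539.

1.4539


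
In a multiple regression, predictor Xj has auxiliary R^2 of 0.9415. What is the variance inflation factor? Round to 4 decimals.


VIF = 1 / (1 - 0.9415).
= 1 / 0.0585 = 17.0940.

17.0940


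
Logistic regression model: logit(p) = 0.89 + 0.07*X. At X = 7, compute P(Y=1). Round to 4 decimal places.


Linear predictor: z = 0.89 + 0.07 * 7 = 1.3800.
P = 1/(1 + exp(-1.3800)) = 1/(1 + 0.2516) = 0.7990.

0.7990


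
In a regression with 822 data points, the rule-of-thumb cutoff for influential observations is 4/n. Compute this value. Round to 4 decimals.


Cook's distance cutoff = 4/n = 4/822.
= 0.0049.

0.0049


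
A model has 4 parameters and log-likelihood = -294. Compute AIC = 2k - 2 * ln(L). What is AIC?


Compute:
2k = 2*4 = 8.
-2*loglik = -2*(-294) = 588.
AIC = 8 + 588 = 596.

596


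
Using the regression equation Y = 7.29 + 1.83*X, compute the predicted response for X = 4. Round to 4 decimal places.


Substitute X = 4 into the equation:
Y = 7.29 + 1.83 * 4 = 7.29 + 7.3200 = 14.6100.

14.6100


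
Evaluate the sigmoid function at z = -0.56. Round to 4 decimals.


exp(0.5600) = 1.7507.
1 + exp(-z) = 2.7507.
sigmoid = 1/2.7507 = 0.3635.

0.3635


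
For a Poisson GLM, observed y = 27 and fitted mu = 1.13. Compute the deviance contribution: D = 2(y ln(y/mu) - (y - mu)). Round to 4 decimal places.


First: ln(27/1.13) = 3.173619.
Then: 27 * 3.173619 = 85.687713.
y - mu = 27 - 1.13 = 25.87.
D = 2(85.687713 - 25.87) = 119.635426, which rounds to 119.6354.

119.6354


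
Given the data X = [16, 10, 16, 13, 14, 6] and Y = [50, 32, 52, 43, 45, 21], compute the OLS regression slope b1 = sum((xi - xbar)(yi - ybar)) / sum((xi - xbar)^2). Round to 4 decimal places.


The sample means are xbar = 12.5000 and ybar = 40.5000.
Compute S_xx = 75.5000 and S_xy = 229.5000.
Slope b1 = S_xy / S_xx = 229.5000 / 75.5000 = 3.0397.

3.0397


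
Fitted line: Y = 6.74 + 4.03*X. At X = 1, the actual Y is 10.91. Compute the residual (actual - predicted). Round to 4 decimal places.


Predicted = 6.74 + 4.03 * 1 = 10.7700.
Residual = 10.91 - 10.7700 = 0.1400.

0.1400


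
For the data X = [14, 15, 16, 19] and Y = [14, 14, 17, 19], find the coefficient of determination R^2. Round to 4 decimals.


Fit the OLS line: b0 = -1.1429, b1 = 1.0714.
SSres = 1.9286.
SStot = 18.0000.
R^2 = 1 - 1.9286/18.0000 = 0.8929.

0.8929


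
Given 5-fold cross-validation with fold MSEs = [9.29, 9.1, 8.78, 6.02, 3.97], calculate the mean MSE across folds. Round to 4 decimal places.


Add all fold MSEs: 37.1600.
Divide by k = 5: 37.1600/5 = 7.4320.

7.4320


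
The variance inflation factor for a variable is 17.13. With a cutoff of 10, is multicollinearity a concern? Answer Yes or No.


The threshold is 10.
VIF = 17.13 is >= 10.
Multicollinearity indication: Yes.

Yes


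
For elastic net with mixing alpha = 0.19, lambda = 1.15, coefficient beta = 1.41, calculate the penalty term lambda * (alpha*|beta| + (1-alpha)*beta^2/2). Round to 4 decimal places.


Compute:
L1 = 0.19 * 1.41 = 0.2679.
L2 = 0.81 * 1.41^2 / 2 = 0.8052.
Penalty = 1.15 * (0.2679 + 0.8052) = 1.2340.

1.2340


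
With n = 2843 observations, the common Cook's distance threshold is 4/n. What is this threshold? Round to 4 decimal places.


The threshold is 4/n.
4/2843 = 0.0014.

0.0014


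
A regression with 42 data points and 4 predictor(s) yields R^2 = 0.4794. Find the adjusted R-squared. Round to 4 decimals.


Using the formula:
(1 - 0.4794) = 0.5206.
Multiply by 41/37: 0.5206 * 41 = 21.3446, then 21.3446 / 37 = 0.5769.
Adj R^2 = 1 - 0.5769 = 0.4231.

0.4231


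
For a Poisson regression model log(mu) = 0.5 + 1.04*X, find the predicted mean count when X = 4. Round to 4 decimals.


Compute eta = 0.5 + 1.04 * 4 = 4.6600.
Apply inverse link: mu = e^4.6600 = 105.6361.

105.6361


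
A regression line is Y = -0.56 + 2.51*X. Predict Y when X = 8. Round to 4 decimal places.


Predicted value:
Y = -0.56 + (2.51)(8) = -0.56 + 20.0800 = 19.5200.

19.5200


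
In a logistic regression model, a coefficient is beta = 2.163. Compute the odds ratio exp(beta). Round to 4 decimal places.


exp(2.163) = 8.6972.
So the odds ratio is 8.6972.

8.6972


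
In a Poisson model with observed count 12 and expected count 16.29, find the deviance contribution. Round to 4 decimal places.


Compute y*ln(y/mu) = 12*ln(12/16.29) = 12*-0.305645 = -3.667740.
y - mu = -4.29.
D = 2*(-3.667740 - (-4.29)) = 1.244520, which rounds to 1.2445.

1.2445


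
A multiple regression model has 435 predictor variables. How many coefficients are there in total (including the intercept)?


Total coefficients = number of predictors + 1 (for the intercept).
= 435 + 1 = 436.

436


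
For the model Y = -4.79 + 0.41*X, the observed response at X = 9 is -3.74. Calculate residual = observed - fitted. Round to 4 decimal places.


Predicted = -4.79 + 0.41 * 9 = -1.1000.
Residual = -3.74 - -1.1000 = -2.6400.

-2.6400


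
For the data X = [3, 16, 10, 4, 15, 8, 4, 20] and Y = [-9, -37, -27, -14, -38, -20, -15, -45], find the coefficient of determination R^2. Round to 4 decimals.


The fitted line is Y = -5.1705 + -2.0455*X.
SSres = 19.2841, SStot = 1215.8750.
R^2 = 1 - SSres/SStot = 0.9841.

0.9841


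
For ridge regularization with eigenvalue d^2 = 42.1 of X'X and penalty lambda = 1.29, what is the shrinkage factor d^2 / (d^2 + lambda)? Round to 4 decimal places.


Denominator = d^2 + lambda = 42.1 + 1.29 = 43.3900.
Shrinkage = 42.1 / 43.3900 = 0.9703.

0.9703


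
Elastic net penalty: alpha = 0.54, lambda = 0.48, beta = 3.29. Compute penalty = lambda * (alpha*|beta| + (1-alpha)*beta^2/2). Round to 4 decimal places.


alpha * |beta| = 0.54 * 3.29 = 1.7766.
(1-alpha) * beta^2/2 = 0.46 * 10.8241/2 = 2.4895.
Total = 0.48 * (1.7766 + 2.4895) = 2.0477.

2.0477


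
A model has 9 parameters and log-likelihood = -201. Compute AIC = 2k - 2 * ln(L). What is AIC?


Compute:
2k = 2*9 = 18.
-2*loglik = -2*(-201) = 402.
AIC = 18 + 402 = 420.

420


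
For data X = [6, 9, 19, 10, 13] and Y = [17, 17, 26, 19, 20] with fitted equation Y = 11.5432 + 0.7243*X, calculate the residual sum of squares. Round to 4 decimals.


Predicted values from Y = 11.5432 + 0.7243*X.
Residuals: [1.1110, -1.0619, 0.6951, 0.2138, -0.9591].
SSres = 3.8107.

3.8107


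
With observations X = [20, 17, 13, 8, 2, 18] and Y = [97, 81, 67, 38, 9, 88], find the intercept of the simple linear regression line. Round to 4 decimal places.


First find the slope: b1 = 4.8898.
Means: xbar = 13.0000, ybar = 63.3333.
b0 = ybar - b1 * xbar = 63.3333 - 4.8898 * 13.0000 = -0.2345.

-0.2345


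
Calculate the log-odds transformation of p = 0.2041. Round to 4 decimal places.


Compute the odds: 0.2041/0.7959 = 0.2564.
Take the natural log: ln(0.2564) = -1.3609.

-1.3609
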